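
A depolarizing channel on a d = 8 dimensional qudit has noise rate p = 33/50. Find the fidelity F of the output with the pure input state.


F = (1-p) + p/d
= (1 - 0.6600) + 0.6600/8
= 0.3400 + 0.0825
= 0.4225

0.4225


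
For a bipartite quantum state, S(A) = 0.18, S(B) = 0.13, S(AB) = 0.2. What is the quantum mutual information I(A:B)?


I(A:B) = S(A) + S(B) - S(AB)
= 0.18 + 0.13 - 0.2
= 0.1100

0.1100


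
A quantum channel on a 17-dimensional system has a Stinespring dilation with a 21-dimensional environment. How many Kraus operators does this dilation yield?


Tracing out the environment in an orthonormal basis {|i>_E} gives Kraus operators K_i = <i|_E U |0>_E.
Number of Kraus operators = dim(H_env) = d_env
= 21

21


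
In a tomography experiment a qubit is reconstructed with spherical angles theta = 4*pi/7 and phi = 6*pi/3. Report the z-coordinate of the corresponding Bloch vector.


theta = 1.7952, phi = 6.2832
r_z = cos(theta) = -0.2225

-0.2225


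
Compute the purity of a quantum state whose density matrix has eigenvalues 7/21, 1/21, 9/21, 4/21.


tr(rho^2) = sum of eigenvalues squared
= (7/21)^2 + (1/21)^2 + (9/21)^2 + (4/21)^2
= (49 + 1 + 81 + 16) / 441
= 147/441
= 0.3333

0.3333


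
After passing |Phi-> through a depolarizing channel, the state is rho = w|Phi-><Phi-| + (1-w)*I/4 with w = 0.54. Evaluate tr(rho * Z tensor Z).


|Phi-> = (|00> - |11>)/sqrt(2)
For the pure Bell state, <Z_A Z_B> = +1 (Bell-state Pauli correlator).
The maximally-mixed part I/4 has tr(I/4 * P tensor P) = 0 for any traceless Pauli P.
So <Z_A Z_B>_rho = w * (+1) + (1 - w) * 0
= 0.54 * (+1)
= 0.5400

0.5400


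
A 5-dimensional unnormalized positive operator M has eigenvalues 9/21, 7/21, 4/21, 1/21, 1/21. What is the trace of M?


tr(M) = sum of eigenvalues
= 9/21 + 7/21 + 4/21 + 1/21 + 1/21
= 22/21
= 1.0476

1.0476


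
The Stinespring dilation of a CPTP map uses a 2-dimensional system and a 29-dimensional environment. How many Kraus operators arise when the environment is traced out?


Tracing out the environment in an orthonormal basis {|i>_E} gives Kraus operators K_i = <i|_E U |0>_E.
Number of Kraus operators = dim(H_env) = d_env
= 29

29


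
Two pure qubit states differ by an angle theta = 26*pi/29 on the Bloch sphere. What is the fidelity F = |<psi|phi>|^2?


For states separated by angle theta on Bloch sphere:
F = cos^2(theta/2)
theta = 26*pi/29 = 2.8166
theta/2 = 1.4083
cos(theta/2) = 0.1618
F = 0.0262

0.0262


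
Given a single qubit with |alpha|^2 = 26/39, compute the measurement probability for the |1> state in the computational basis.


|alpha|^2 = 26/39 = 0.6667
|beta|^2 = 1 - 26/39 = 13/39 = 0.3333
P(|1>) = |beta|^2 = 0.3333

0.3333


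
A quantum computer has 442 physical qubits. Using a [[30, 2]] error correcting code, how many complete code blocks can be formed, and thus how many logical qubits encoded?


Each code block uses 30 physical qubits for 2 logical qubit(s).
Number of complete blocks = floor(442 / 30) = 14
Logical qubits = 14 * 2
= 28

28


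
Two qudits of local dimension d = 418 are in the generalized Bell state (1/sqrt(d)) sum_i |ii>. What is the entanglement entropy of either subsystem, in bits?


For a maximally entangled state in d x d:
S = log2(d) = log2(418)
= 8.7074

8.7074


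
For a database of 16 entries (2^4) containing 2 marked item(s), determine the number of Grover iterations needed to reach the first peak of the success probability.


After j Grover iterations the success probability is P(j) = sin^2((2j+1)*theta), where sin(theta) = sqrt(k/N).
N = 2^4 = 16, k = 2
sin(theta) = sqrt(k/N) = 0.3535533906
theta = arcsin(sqrt(k/N)) = 0.3613671239 rad
P(j) reaches its first maximum when (2j+1)*theta is as close as possible to pi/2, i.e. j = round(pi/(4*theta) - 1/2).
pi/(4*theta) - 1/2 = 1.6734
(For comparison, the common estimate pi/4 * sqrt(N/k) = 2.2214; the exact maximiser is used here.)
Optimal iterations = 2

2


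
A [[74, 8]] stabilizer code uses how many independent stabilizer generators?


For an [[n,k]] stabilizer code:
Number of stabilizer generators = n - k
= 74 - 8
= 66

66


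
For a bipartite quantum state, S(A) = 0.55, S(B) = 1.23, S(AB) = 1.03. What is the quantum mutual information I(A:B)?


I(A:B) = S(A) + S(B) - S(AB)
= 0.55 + 1.23 - 1.03
= 0.7500

0.7500


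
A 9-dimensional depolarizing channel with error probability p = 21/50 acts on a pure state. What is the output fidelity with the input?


F = (1-p) + p/d
= (1 - 0.4200) + 0.4200/9
= 0.5800 + 0.0467
= 0.6267

0.6267


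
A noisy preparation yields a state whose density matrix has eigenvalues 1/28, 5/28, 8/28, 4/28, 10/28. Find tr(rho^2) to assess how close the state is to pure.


tr(rho^2) = sum of eigenvalues squared
= (1/28)^2 + (5/28)^2 + (8/28)^2 + (4/28)^2 + (10/28)^2
= (1 + 25 + 64 + 16 + 100) / 784
= 206/784
= 0.2628

0.2628


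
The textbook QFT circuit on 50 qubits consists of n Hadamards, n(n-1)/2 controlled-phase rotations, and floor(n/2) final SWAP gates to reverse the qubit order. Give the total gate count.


Hadamard gates: 50
Controlled rotations: n*(n-1)/2 = 50*49/2 = 1225
SWAP gates: floor(n/2) = floor(50/2) = 25
Total = 50 + 1225 + 25
= 1300

1300


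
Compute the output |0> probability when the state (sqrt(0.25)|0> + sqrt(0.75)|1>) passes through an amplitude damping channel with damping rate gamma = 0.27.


For amplitude damping with parameter gamma on state sqrt(a)|0> + sqrt(b)|1>:
alpha^2 = 0.25, beta^2 = 0.75
P(|0>) = alpha^2 + gamma * beta^2
= 0.25 + 0.27 * 0.75
= 0.25 + 0.2025
= 0.4525

0.4525


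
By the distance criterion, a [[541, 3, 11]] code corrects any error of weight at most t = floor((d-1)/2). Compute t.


Code parameters: [[541, 3, 11]], distance d = 11.
Number of correctable errors = floor((d-1)/2)
= floor((11 - 1)/2)
= floor(10/2)
= 5

5


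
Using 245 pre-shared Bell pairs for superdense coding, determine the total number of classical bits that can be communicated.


Superdense coding allows 2 classical bits per shared entangled pair.
245 pair(s) -> 2 * 245 = 490 classical bits

490


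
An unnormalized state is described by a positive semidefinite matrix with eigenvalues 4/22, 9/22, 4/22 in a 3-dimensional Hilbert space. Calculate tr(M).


tr(M) = sum of eigenvalues
= 4/22 + 9/22 + 4/22
= 17/22
= 0.7727

0.7727


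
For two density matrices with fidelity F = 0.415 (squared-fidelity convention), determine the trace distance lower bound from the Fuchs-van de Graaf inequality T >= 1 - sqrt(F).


Fuchs-van de Graaf (squared-fidelity convention): 1 - sqrt(F) <= T <= sqrt(1 - F).
Lower bound: T >= 1 - sqrt(F)
sqrt(F) = sqrt(0.415) = 0.6442
T >= 1 - 0.6442
T >= 0.3558

0.3558


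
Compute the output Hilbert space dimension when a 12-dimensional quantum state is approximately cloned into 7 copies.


Output space = H^(tensor 7) where dim(H) = 12
dim = 12^7
= 144 (after 2 factors)
= 1728 (after 3 factors)
= 20736 (after 4 factors)
= 248832 (after 5 factors)
= 2985984 (after 6 factors)
= 35831808 (after 7 factors)
= 35831808

35831808


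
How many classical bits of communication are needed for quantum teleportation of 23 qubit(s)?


Quantum teleportation requires 2 classical bits per qubit teleported.
23 qubit(s) -> 2 * 23 = 46 classical bits

46


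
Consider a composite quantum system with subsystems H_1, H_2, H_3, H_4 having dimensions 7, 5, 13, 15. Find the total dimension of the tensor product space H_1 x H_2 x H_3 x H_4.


dim(H_1 x H_2 x H_3 x H_4) = 7 * 5 * 13 * 15
= 35 * 13 * 15
= 455 * 15
= 6825

6825


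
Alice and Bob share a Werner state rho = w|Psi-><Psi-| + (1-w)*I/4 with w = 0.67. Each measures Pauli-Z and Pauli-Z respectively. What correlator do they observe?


|Psi-> = (|01> - |10>)/sqrt(2)
For the pure Bell state, <Z_A Z_B> = -1 (Bell-state Pauli correlator).
The maximally-mixed part I/4 has tr(I/4 * P tensor P) = 0 for any traceless Pauli P.
So <Z_A Z_B>_rho = w * (-1) + (1 - w) * 0
= 0.67 * (-1)
= -0.6700

-0.6700


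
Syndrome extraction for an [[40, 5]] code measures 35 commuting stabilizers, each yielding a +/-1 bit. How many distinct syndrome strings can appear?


Each stabilizer generator gives a binary (+1 or -1) measurement outcome.
With 35 independent generators:
Total syndromes = 2^35
= 34359738368

34359738368


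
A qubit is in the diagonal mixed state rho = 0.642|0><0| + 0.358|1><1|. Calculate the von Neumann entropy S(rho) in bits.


S = -p*log2(p) - (1-p)*log2(1-p)
p = 0.6420, 1-p = 0.3580
= -0.6420 * log2(0.6420) - 0.3580 * log2(0.3580)
= -(-0.4105) - (-0.5305)
= 0.9410

0.9410


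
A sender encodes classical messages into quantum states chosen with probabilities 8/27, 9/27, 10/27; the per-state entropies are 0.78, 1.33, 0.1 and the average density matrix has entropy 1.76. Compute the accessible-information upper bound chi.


chi = S(rho) - sum_i p_i * S(rho_i)
Weighted entropy = 8/27 * 0.78 + 9/27 * 1.33 + 10/27 * 0.1
= 0.7115
chi = 1.76 - 0.7115
= 1.0485

1.0485


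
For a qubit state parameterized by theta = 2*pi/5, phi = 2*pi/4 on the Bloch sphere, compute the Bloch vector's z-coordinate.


theta = 1.2566, phi = 1.5708
r_z = cos(theta) = 0.3090

0.3090


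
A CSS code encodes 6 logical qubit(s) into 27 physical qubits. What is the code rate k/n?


Code rate R = k/n
= 6/27
= 0.2222

0.2222


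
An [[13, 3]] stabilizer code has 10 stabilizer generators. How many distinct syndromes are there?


Each stabilizer generator gives a binary (+1 or -1) measurement outcome.
With 10 independent generators:
Total syndromes = 2^10
= 1024

1024


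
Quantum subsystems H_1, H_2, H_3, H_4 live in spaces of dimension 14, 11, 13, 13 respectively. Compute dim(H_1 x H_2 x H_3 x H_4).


dim(H_1 x H_2 x H_3 x H_4) = 14 * 11 * 13 * 13
= 154 * 13 * 13
= 2002 * 13
= 26026

26026


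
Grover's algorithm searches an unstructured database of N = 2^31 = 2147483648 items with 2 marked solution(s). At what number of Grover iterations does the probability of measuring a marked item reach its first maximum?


After j Grover iterations the success probability is P(j) = sin^2((2j+1)*theta), where sin(theta) = sqrt(k/N).
N = 2^31 = 2147483648, k = 2
sin(theta) = sqrt(k/N) = 3.051757812e-05
theta = arcsin(sqrt(k/N)) = 3.051757813e-05 rad
P(j) reaches its first maximum when (2j+1)*theta is as close as possible to pi/2, i.e. j = round(pi/(4*theta) - 1/2).
pi/(4*theta) - 1/2 = 25735.4270
(For comparison, the common estimate pi/4 * sqrt(N/k) = 25735.9270; the exact maximiser is used here.)
Optimal iterations = 25735

25735


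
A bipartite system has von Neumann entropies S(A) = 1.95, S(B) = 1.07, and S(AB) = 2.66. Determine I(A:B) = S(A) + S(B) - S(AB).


I(A:B) = S(A) + S(B) - S(AB)
= 1.95 + 1.07 - 2.66
= 0.3600

0.3600


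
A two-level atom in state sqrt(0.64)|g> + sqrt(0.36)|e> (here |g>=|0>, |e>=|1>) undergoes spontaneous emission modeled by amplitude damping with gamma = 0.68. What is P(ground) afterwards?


For amplitude damping with parameter gamma on state sqrt(a)|0> + sqrt(b)|1>:
alpha^2 = 0.64, beta^2 = 0.36
P(|0>) = alpha^2 + gamma * beta^2
= 0.64 + 0.68 * 0.36
= 0.64 + 0.2448
= 0.8848

0.8848


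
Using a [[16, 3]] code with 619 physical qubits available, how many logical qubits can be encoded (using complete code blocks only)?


Each code block uses 16 physical qubits for 3 logical qubit(s).
Number of complete blocks = floor(619 / 16) = 38
Logical qubits = 38 * 3
= 114

114


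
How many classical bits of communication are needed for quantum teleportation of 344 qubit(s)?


Quantum teleportation requires 2 classical bits per qubit teleported.
344 qubit(s) -> 2 * 344 = 688 classical bits

688


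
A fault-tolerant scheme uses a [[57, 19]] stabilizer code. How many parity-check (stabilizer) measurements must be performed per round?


For an [[n,k]] stabilizer code:
Number of stabilizer generators = n - k
= 57 - 19
= 38

38


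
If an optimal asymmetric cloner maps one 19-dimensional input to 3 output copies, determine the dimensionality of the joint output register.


Output space = H^(tensor 3) where dim(H) = 19
dim = 19^3
= 361 (after 2 factors)
= 6859 (after 3 factors)
= 6859

6859


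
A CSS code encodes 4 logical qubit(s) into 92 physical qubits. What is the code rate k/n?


Code rate R = k/n
= 4/92
= 0.0435

0.0435


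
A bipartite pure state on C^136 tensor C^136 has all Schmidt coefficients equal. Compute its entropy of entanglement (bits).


For a maximally entangled state in d x d:
S = log2(d) = log2(136)
= 7.0875

7.0875


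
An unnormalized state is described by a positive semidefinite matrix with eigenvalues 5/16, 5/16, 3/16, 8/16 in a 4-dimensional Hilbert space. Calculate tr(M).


tr(M) = sum of eigenvalues
= 5/16 + 5/16 + 3/16 + 8/16
= 21/16
= 1.3125

1.3125


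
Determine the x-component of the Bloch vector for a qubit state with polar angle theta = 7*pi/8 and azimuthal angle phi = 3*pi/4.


theta = 2.7489, phi = 2.3562
r_x = sin(theta)*cos(phi) = 0.3827 * -0.7071
r_x = -0.2706

-0.2706


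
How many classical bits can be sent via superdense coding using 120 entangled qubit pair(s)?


Superdense coding allows 2 classical bits per shared entangled pair.
120 pair(s) -> 2 * 120 = 240 classical bits

240


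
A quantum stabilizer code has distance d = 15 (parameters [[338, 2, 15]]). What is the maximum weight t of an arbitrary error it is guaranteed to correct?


Code parameters: [[338, 2, 15]], distance d = 15.
Number of correctable errors = floor((d-1)/2)
= floor((15 - 1)/2)
= floor(14/2)
= 7

7


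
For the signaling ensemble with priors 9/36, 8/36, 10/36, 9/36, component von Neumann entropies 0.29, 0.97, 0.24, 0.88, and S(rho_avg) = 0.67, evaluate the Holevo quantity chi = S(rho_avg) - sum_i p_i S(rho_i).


chi = S(rho) - sum_i p_i * S(rho_i)
Weighted entropy = 9/36 * 0.29 + 8/36 * 0.97 + 10/36 * 0.24 + 9/36 * 0.88
= 0.5747
chi = 0.67 - 0.5747
= 0.0953

0.0953


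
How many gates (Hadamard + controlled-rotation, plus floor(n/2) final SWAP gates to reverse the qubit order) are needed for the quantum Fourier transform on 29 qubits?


Hadamard gates: 29
Controlled rotations: n*(n-1)/2 = 29*28/2 = 406
SWAP gates: floor(n/2) = floor(29/2) = 14
Total = 29 + 406 + 14
= 449

449


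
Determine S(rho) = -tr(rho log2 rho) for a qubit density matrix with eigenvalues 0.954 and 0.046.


S = -p*log2(p) - (1-p)*log2(1-p)
p = 0.9540, 1-p = 0.0460
= -0.9540 * log2(0.9540) - 0.0460 * log2(0.0460)
= -(-0.0648) - (-0.2043)
= 0.2692

0.2692


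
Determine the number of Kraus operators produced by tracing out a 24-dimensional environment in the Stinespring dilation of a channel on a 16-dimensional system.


Tracing out the environment in an orthonormal basis {|i>_E} gives Kraus operators K_i = <i|_E U |0>_E.
Number of Kraus operators = dim(H_env) = d_env
= 24

24


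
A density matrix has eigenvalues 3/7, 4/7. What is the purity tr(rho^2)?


tr(rho^2) = sum of eigenvalues squared
= (3/7)^2 + (4/7)^2
= (9 + 16) / 49
= 25/49
= 0.5102

0.5102


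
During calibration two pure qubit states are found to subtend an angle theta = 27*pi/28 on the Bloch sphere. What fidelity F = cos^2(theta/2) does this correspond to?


For states separated by angle theta on Bloch sphere:
F = cos^2(theta/2)
theta = 27*pi/28 = 3.0294
theta/2 = 1.5147
cos(theta/2) = 0.0561
F = 0.0031

0.0031


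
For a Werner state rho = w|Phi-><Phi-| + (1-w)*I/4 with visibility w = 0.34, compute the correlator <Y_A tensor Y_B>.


|Phi-> = (|00> - |11>)/sqrt(2)
For the pure Bell state, <Y_A Y_B> = +1 (Bell-state Pauli correlator).
The maximally-mixed part I/4 has tr(I/4 * P tensor P) = 0 for any traceless Pauli P.
So <Y_A Y_B>_rho = w * (+1) + (1 - w) * 0
= 0.34 * (+1)
= 0.3400

0.3400


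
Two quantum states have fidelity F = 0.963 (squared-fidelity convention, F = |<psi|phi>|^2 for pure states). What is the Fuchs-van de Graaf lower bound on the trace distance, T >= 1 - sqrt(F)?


Fuchs-van de Graaf (squared-fidelity convention): 1 - sqrt(F) <= T <= sqrt(1 - F).
Lower bound: T >= 1 - sqrt(F)
sqrt(F) = sqrt(0.963) = 0.9813
T >= 1 - 0.9813
T >= 0.0187

0.0187


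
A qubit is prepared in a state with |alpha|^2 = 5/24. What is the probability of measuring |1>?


|alpha|^2 = 5/24 = 0.2083
|beta|^2 = 1 - 5/24 = 19/24 = 0.7917
P(|1>) = |beta|^2 = 0.7917

0.7917


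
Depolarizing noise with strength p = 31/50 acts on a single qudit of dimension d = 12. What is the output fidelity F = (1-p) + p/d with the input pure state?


F = (1-p) + p/d
= (1 - 0.6200) + 0.6200/12
= 0.3800 + 0.0517
= 0.4317

0.4317


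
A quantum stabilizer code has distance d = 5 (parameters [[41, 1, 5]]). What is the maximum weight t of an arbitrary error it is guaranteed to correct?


Code parameters: [[41, 1, 5]], distance d = 5.
Number of correctable errors = floor((d-1)/2)
= floor((5 - 1)/2)
= floor(4/2)
= 2

2


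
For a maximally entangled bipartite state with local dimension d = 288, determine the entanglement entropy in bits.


For a maximally entangled state in d x d:
S = log2(d) = log2(288)
= 8.1699

8.1699


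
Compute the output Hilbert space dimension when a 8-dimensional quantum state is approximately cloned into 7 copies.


Output space = H^(tensor 7) where dim(H) = 8
dim = 8^7
= 64 (after 2 factors)
= 512 (after 3 factors)
= 4096 (after 4 factors)
= 32768 (after 5 factors)
= 262144 (after 6 factors)
= 2097152 (after 7 factors)
= 2097152

2097152


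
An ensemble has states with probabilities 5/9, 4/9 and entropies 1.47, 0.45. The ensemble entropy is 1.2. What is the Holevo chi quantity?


chi = S(rho) - sum_i p_i * S(rho_i)
Weighted entropy = 5/9 * 1.47 + 4/9 * 0.45
= 1.0167
chi = 1.2 - 1.0167
= 0.1833

0.1833


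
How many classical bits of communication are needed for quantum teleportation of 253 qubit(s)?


Quantum teleportation requires 2 classical bits per qubit teleported.
253 qubit(s) -> 2 * 253 = 506 classical bits

506


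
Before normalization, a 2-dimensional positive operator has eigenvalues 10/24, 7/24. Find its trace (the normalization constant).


tr(M) = sum of eigenvalues
= 10/24 + 7/24
= 17/24
= 0.7083

0.7083


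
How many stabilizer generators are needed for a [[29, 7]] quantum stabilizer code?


For an [[n,k]] stabilizer code:
Number of stabilizer generators = n - k
= 29 - 7
= 22

22


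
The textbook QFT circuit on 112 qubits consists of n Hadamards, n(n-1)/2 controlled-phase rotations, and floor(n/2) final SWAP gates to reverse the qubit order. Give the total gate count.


Hadamard gates: 112
Controlled rotations: n*(n-1)/2 = 112*111/2 = 6216
SWAP gates: floor(n/2) = floor(112/2) = 56
Total = 112 + 6216 + 56
= 6384

6384


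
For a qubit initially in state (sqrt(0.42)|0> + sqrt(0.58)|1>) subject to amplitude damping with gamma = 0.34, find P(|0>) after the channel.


For amplitude damping with parameter gamma on state sqrt(a)|0> + sqrt(b)|1>:
alpha^2 = 0.42, beta^2 = 0.58
P(|0>) = alpha^2 + gamma * beta^2
= 0.42 + 0.34 * 0.58
= 0.42 + 0.1972
= 0.6172

0.6172


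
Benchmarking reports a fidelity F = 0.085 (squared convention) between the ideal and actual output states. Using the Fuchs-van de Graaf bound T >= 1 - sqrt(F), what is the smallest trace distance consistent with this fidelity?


Fuchs-van de Graaf (squared-fidelity convention): 1 - sqrt(F) <= T <= sqrt(1 - F).
Lower bound: T >= 1 - sqrt(F)
sqrt(F) = sqrt(0.085) = 0.2915
T >= 1 - 0.2915
T >= 0.7085

0.7085


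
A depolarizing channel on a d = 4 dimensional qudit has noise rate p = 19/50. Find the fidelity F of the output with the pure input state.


F = (1-p) + p/d
= (1 - 0.3800) + 0.3800/4
= 0.6200 + 0.0950
= 0.7150

0.7150


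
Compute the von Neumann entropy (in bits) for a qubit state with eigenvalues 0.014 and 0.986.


S = -p*log2(p) - (1-p)*log2(1-p)
p = 0.0140, 1-p = 0.9860
= -0.0140 * log2(0.0140) - 0.9860 * log2(0.9860)
= -(-0.0862) - (-0.0201)
= 0.1063

0.1063


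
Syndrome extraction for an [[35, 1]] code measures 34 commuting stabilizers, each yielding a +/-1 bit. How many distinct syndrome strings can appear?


Each stabilizer generator gives a binary (+1 or -1) measurement outcome.
With 34 independent generators:
Total syndromes = 2^34
= 17179869184

17179869184


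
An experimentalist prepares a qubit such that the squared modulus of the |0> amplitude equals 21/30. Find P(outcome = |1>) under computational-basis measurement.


|alpha|^2 = 21/30 = 0.7000
|beta|^2 = 1 - 21/30 = 9/30 = 0.3000
P(|1>) = |beta|^2 = 0.3000

0.3000


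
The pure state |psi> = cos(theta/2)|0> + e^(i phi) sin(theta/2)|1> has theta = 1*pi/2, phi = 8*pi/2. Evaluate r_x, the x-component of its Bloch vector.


theta = 1.5708, phi = 12.5664
r_x = sin(theta)*cos(phi) = 1.0000 * 1.0000
r_x = 1.0000

1.0000


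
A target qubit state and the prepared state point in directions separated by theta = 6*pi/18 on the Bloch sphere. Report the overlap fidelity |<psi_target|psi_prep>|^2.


For states separated by angle theta on Bloch sphere:
F = cos^2(theta/2)
theta = 6*pi/18 = 1.0472
theta/2 = 0.5236
cos(theta/2) = 0.8660
F = 0.7500

0.7500


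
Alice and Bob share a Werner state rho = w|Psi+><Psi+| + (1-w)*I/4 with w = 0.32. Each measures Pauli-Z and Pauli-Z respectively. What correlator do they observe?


|Psi+> = (|01> + |10>)/sqrt(2)
For the pure Bell state, <Z_A Z_B> = -1 (Bell-state Pauli correlator).
The maximally-mixed part I/4 has tr(I/4 * P tensor P) = 0 for any traceless Pauli P.
So <Z_A Z_B>_rho = w * (-1) + (1 - w) * 0
= 0.32 * (-1)
= -0.3200

-0.3200


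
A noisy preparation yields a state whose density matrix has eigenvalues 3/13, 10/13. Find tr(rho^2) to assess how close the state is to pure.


tr(rho^2) = sum of eigenvalues squared
= (3/13)^2 + (10/13)^2
= (9 + 100) / 169
= 109/169
= 0.6450

0.6450


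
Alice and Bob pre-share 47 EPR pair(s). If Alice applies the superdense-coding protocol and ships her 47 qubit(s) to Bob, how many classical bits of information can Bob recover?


Superdense coding allows 2 classical bits per shared entangled pair.
47 pair(s) -> 2 * 47 = 94 classical bits

94


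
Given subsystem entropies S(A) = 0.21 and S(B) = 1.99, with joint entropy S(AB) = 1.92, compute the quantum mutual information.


I(A:B) = S(A) + S(B) - S(AB)
= 0.21 + 1.99 - 1.92
= 0.2800

0.2800


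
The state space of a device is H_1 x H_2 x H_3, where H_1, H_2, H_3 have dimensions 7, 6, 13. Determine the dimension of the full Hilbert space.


dim(H_1 x H_2 x H_3) = 7 * 6 * 13
= 42 * 13
= 546

546


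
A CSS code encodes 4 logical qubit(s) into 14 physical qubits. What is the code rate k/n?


Code rate R = k/n
= 4/14
= 0.2857

0.2857


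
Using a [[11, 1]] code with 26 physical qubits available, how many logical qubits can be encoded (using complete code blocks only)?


Each code block uses 11 physical qubits for 1 logical qubit(s).
Number of complete blocks = floor(26 / 11) = 2
Logical qubits = 2 * 1
= 2

2


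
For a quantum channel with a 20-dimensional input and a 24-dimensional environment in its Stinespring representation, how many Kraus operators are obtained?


Tracing out the environment in an orthonormal basis {|i>_E} gives Kraus operators K_i = <i|_E U |0>_E.
Number of Kraus operators = dim(H_env) = d_env
= 24

24


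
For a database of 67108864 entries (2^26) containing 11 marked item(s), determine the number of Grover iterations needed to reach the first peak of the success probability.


After j Grover iterations the success probability is P(j) = sin^2((2j+1)*theta), where sin(theta) = sqrt(k/N).
N = 2^26 = 67108864, k = 11
sin(theta) = sqrt(k/N) = 0.0004048614246
theta = arcsin(sqrt(k/N)) = 0.0004048614357 rad
P(j) reaches its first maximum when (2j+1)*theta is as close as possible to pi/2, i.e. j = round(pi/(4*theta) - 1/2).
pi/(4*theta) - 1/2 = 1939.4184
(For comparison, the common estimate pi/4 * sqrt(N/k) = 1939.9185; the exact maximiser is used here.)
Optimal iterations = 1939

1939


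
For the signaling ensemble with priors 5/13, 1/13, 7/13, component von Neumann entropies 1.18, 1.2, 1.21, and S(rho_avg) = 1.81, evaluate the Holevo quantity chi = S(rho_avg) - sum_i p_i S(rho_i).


chi = S(rho) - sum_i p_i * S(rho_i)
Weighted entropy = 5/13 * 1.18 + 1/13 * 1.2 + 7/13 * 1.21
= 1.1977
chi = 1.81 - 1.1977
= 0.6123

0.6123


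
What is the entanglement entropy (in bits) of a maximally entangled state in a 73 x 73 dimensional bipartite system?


For a maximally entangled state in d x d:
S = log2(d) = log2(73)
= 6.1898

6.1898


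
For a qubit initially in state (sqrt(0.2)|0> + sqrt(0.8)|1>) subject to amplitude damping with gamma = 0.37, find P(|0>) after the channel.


For amplitude damping with parameter gamma on state sqrt(a)|0> + sqrt(b)|1>:
alpha^2 = 0.2, beta^2 = 0.8
P(|0>) = alpha^2 + gamma * beta^2
= 0.2 + 0.37 * 0.8
= 0.2 + 0.2960
= 0.4960

0.4960


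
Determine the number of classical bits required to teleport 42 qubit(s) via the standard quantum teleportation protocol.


Quantum teleportation requires 2 classical bits per qubit teleported.
42 qubit(s) -> 2 * 42 = 84 classical bits

84


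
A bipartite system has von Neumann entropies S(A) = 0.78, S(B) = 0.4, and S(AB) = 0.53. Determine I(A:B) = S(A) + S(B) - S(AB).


I(A:B) = S(A) + S(B) - S(AB)
= 0.78 + 0.4 - 0.53
= 0.6500

0.6500


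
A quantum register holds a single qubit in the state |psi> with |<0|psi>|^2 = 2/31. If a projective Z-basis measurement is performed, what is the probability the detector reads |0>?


|alpha|^2 = 2/31 = 0.0645
|beta|^2 = 1 - 2/31 = 29/31 = 0.9355
P(|0>) = |alpha|^2 = 0.0645

0.0645


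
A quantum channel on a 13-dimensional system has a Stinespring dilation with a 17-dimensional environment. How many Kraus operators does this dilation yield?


Tracing out the environment in an orthonormal basis {|i>_E} gives Kraus operators K_i = <i|_E U |0>_E.
Number of Kraus operators = dim(H_env) = d_env
= 17

17


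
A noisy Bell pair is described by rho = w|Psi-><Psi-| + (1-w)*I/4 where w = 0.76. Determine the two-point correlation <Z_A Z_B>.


|Psi-> = (|01> - |10>)/sqrt(2)
For the pure Bell state, <Z_A Z_B> = -1 (Bell-state Pauli correlator).
The maximally-mixed part I/4 has tr(I/4 * P tensor P) = 0 for any traceless Pauli P.
So <Z_A Z_B>_rho = w * (-1) + (1 - w) * 0
= 0.76 * (-1)
= -0.7600

-0.7600


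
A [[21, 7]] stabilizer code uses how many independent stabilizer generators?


For an [[n,k]] stabilizer code:
Number of stabilizer generators = n - k
= 21 - 7
= 14

14


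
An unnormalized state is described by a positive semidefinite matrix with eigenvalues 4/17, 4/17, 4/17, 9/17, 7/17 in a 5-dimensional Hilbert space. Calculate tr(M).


tr(M) = sum of eigenvalues
= 4/17 + 4/17 + 4/17 + 9/17 + 7/17
= 28/17
= 1.6471

1.6471


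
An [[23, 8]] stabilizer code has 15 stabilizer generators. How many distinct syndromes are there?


Each stabilizer generator gives a binary (+1 or -1) measurement outcome.
With 15 independent generators:
Total syndromes = 2^15
= 32768

32768


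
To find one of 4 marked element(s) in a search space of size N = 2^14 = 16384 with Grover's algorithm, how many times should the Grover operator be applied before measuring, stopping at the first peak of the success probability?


After j Grover iterations the success probability is P(j) = sin^2((2j+1)*theta), where sin(theta) = sqrt(k/N).
N = 2^14 = 16384, k = 4
sin(theta) = sqrt(k/N) = 0.015625
theta = arcsin(sqrt(k/N)) = 0.01562563585 rad
P(j) reaches its first maximum when (2j+1)*theta is as close as possible to pi/2, i.e. j = round(pi/(4*theta) - 1/2).
pi/(4*theta) - 1/2 = 49.7634
(For comparison, the common estimate pi/4 * sqrt(N/k) = 50.2655; the exact maximiser is used here.)
Optimal iterations = 50

50


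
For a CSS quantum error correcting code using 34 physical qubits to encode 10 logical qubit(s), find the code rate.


Code rate R = k/n
= 10/34
= 0.2941

0.2941


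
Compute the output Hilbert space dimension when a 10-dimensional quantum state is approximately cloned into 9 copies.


Output space = H^(tensor 9) where dim(H) = 10
dim = 10^9
= 100 (after 2 factors)
= 1000 (after 3 factors)
= 10000 (after 4 factors)
= 100000 (after 5 factors)
= 1000000 (after 6 factors)
= 10000000 (after 7 factors)
= 100000000 (after 8 factors)
= 1000000000 (after 9 factors)
= 1000000000

1000000000


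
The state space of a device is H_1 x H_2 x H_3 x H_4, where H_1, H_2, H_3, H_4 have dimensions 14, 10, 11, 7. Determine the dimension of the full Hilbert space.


dim(H_1 x H_2 x H_3 x H_4) = 14 * 10 * 11 * 7
= 140 * 11 * 7
= 1540 * 7
= 10780

10780


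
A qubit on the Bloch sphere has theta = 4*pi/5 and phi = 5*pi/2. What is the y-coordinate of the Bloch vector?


theta = 2.5133, phi = 7.8540
r_y = sin(theta)*sin(phi) = 0.5878 * 1.0000
r_y = 0.5878

0.5878


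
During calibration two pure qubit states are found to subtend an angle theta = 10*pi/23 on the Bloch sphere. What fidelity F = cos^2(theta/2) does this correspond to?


For states separated by angle theta on Bloch sphere:
F = cos^2(theta/2)
theta = 10*pi/23 = 1.3659
theta/2 = 0.6830
cos(theta/2) = 0.7757
F = 0.6017

0.6017


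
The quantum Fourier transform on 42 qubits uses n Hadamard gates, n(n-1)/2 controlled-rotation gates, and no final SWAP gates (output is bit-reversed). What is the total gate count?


Hadamard gates: 42
Controlled rotations: n*(n-1)/2 = 42*41/2 = 861
SWAP gates: 0 (omitted)
Total = 42 + 861
= 903

903


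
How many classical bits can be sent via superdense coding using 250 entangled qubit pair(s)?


Superdense coding allows 2 classical bits per shared entangled pair.
250 pair(s) -> 2 * 250 = 500 classical bits

500


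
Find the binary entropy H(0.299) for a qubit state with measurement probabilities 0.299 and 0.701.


S = -p*log2(p) - (1-p)*log2(1-p)
p = 0.2990, 1-p = 0.7010
= -0.2990 * log2(0.2990) - 0.7010 * log2(0.7010)
= -(-0.5208) - (-0.3593)
= 0.8801

0.8801


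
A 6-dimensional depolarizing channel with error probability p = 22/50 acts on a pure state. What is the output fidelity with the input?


F = (1-p) + p/d
= (1 - 0.4400) + 0.4400/6
= 0.5600 + 0.0733
= 0.6333

0.6333


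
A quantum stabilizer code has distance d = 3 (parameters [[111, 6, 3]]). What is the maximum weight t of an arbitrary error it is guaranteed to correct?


Code parameters: [[111, 6, 3]], distance d = 3.
Number of correctable errors = floor((d-1)/2)
= floor((3 - 1)/2)
= floor(2/2)
= 1

1


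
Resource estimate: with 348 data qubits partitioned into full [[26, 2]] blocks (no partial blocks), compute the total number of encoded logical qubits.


Each code block uses 26 physical qubits for 2 logical qubit(s).
Number of complete blocks = floor(348 / 26) = 13
Logical qubits = 13 * 2
= 26

26


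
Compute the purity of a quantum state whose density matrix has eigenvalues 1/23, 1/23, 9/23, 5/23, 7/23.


tr(rho^2) = sum of eigenvalues squared
= (1/23)^2 + (1/23)^2 + (9/23)^2 + (5/23)^2 + (7/23)^2
= (1 + 1 + 81 + 25 + 49) / 529
= 157/529
= 0.2968

0.2968


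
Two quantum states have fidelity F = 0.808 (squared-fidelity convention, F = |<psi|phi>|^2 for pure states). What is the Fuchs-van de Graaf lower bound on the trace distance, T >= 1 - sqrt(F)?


Fuchs-van de Graaf (squared-fidelity convention): 1 - sqrt(F) <= T <= sqrt(1 - F).
Lower bound: T >= 1 - sqrt(F)
sqrt(F) = sqrt(0.808) = 0.8989
T >= 1 - 0.8989
T >= 0.1011

0.1011


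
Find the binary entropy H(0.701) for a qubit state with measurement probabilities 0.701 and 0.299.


S = -p*log2(p) - (1-p)*log2(1-p)
p = 0.7010, 1-p = 0.2990
= -0.7010 * log2(0.7010) - 0.2990 * log2(0.2990)
= -(-0.3593) - (-0.5208)
= 0.8801

0.8801


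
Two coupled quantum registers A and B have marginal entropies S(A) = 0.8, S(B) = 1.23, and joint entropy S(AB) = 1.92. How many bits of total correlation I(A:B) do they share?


I(A:B) = S(A) + S(B) - S(AB)
= 0.8 + 1.23 - 1.92
= 0.1100

0.1100


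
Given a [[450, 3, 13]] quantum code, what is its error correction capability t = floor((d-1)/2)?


Code parameters: [[450, 3, 13]], distance d = 13.
Number of correctable errors = floor((d-1)/2)
= floor((13 - 1)/2)
= floor(12/2)
= 6

6


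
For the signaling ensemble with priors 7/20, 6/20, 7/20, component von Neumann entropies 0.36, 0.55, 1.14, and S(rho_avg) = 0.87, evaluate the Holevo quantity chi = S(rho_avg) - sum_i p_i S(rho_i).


chi = S(rho) - sum_i p_i * S(rho_i)
Weighted entropy = 7/20 * 0.36 + 6/20 * 0.55 + 7/20 * 1.14
= 0.6900
chi = 0.87 - 0.6900
= 0.1800

0.1800


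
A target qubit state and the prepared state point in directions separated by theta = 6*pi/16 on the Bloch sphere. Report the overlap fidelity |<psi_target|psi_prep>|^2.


For states separated by angle theta on Bloch sphere:
F = cos^2(theta/2)
theta = 6*pi/16 = 1.1781
theta/2 = 0.5890
cos(theta/2) = 0.8315
F = 0.6913

0.6913


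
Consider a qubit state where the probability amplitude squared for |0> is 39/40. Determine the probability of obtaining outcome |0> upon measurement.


|alpha|^2 = 39/40 = 0.9750
|beta|^2 = 1 - 39/40 = 1/40 = 0.0250
P(|0>) = |alpha|^2 = 0.9750

0.9750


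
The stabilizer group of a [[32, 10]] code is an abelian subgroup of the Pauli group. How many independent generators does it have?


For an [[n,k]] stabilizer code:
Number of stabilizer generators = n - k
= 32 - 10
= 22

22


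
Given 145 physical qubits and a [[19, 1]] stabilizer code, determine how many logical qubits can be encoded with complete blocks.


Each code block uses 19 physical qubits for 1 logical qubit(s).
Number of complete blocks = floor(145 / 19) = 7
Logical qubits = 7 * 1
= 7

7


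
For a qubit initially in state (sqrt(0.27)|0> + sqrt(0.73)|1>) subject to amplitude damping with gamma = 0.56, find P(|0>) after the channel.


For amplitude damping with parameter gamma on state sqrt(a)|0> + sqrt(b)|1>:
alpha^2 = 0.27, beta^2 = 0.73
P(|0>) = alpha^2 + gamma * beta^2
= 0.27 + 0.56 * 0.73
= 0.27 + 0.4088
= 0.6788

0.6788


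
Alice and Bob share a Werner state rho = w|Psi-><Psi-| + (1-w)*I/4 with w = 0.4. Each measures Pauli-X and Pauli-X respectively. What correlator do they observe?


|Psi-> = (|01> - |10>)/sqrt(2)
For the pure Bell state, <X_A X_B> = -1 (Bell-state Pauli correlator).
The maximally-mixed part I/4 has tr(I/4 * P tensor P) = 0 for any traceless Pauli P.
So <X_A X_B>_rho = w * (-1) + (1 - w) * 0
= 0.4 * (-1)
= -0.4000

-0.4000


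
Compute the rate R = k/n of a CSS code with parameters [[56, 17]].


Code rate R = k/n
= 17/56
= 0.3036

0.3036


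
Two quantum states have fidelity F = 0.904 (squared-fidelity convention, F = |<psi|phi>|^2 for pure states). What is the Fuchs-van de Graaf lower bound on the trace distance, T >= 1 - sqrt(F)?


Fuchs-van de Graaf (squared-fidelity convention): 1 - sqrt(F) <= T <= sqrt(1 - F).
Lower bound: T >= 1 - sqrt(F)
sqrt(F) = sqrt(0.904) = 0.9508
T >= 1 - 0.9508
T >= 0.0492

0.0492


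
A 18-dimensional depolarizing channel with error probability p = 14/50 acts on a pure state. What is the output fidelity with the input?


F = (1-p) + p/d
= (1 - 0.2800) + 0.2800/18
= 0.7200 + 0.0156
= 0.7356

0.7356


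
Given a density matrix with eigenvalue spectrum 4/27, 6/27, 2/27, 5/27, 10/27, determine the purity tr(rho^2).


tr(rho^2) = sum of eigenvalues squared
= (4/27)^2 + (6/27)^2 + (2/27)^2 + (5/27)^2 + (10/27)^2
= (16 + 36 + 4 + 25 + 100) / 729
= 181/729
= 0.2483

0.2483


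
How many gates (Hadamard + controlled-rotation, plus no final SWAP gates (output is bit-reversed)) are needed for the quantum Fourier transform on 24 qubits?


Hadamard gates: 24
Controlled rotations: n*(n-1)/2 = 24*23/2 = 276
SWAP gates: 0 (omitted)
Total = 24 + 276
= 300

300


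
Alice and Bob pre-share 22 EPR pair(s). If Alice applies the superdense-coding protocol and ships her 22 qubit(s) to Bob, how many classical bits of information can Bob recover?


Superdense coding allows 2 classical bits per shared entangled pair.
22 pair(s) -> 2 * 22 = 44 classical bits

44


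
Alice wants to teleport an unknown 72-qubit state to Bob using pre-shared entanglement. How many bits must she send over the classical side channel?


Quantum teleportation requires 2 classical bits per qubit teleported.
72 qubit(s) -> 2 * 72 = 144 classical bits

144


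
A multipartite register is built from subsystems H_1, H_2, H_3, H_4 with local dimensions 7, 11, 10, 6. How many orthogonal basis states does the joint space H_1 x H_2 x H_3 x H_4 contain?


dim(H_1 x H_2 x H_3 x H_4) = 7 * 11 * 10 * 6
= 77 * 10 * 6
= 770 * 6
= 4620

4620


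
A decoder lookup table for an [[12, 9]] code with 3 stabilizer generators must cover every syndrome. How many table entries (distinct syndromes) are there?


Each stabilizer generator gives a binary (+1 or -1) measurement outcome.
With 3 independent generators:
Total syndromes = 2^3
= 8

8


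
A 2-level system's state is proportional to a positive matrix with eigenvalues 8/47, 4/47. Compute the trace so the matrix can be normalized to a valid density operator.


tr(M) = sum of eigenvalues
= 8/47 + 4/47
= 12/47
= 0.2553

0.2553


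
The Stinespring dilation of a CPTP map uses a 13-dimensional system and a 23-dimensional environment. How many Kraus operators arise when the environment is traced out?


Tracing out the environment in an orthonormal basis {|i>_E} gives Kraus operators K_i = <i|_E U |0>_E.
Number of Kraus operators = dim(H_env) = d_env
= 23

23


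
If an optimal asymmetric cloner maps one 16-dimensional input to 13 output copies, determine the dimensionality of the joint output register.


Output space = H^(tensor 13) where dim(H) = 16
dim = 16^13
= 256 (after 2 factors)
= 4096 (after 3 factors)
= 65536 (after 4 factors)
= 1048576 (after 5 factors)
= 16777216 (after 6 factors)
= 268435456 (after 7 factors)
= 4294967296 (after 8 factors)
= 68719476736 (after 9 factors)
= 1099511627776 (after 10 factors)
= 17592186044416 (after 11 factors)
= 281474976710656 (after 12 factors)
= 4503599627370496 (after 13 factors)
= 4503599627370496

4503599627370496


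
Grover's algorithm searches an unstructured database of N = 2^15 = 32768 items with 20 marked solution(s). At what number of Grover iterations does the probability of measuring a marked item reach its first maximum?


After j Grover iterations the success probability is P(j) = sin^2((2j+1)*theta), where sin(theta) = sqrt(k/N).
N = 2^15 = 32768, k = 20
sin(theta) = sqrt(k/N) = 0.02470529422
theta = arcsin(sqrt(k/N)) = 0.02470780806 rad
P(j) reaches its first maximum when (2j+1)*theta is as close as possible to pi/2, i.e. j = round(pi/(4*theta) - 1/2).
pi/(4*theta) - 1/2 = 31.2874
(For comparison, the common estimate pi/4 * sqrt(N/k) = 31.7907; the exact maximiser is used here.)
Optimal iterations = 31

31


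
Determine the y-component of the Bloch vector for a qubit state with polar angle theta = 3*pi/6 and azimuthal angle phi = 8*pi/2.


theta = 1.5708, phi = 12.5664
r_y = sin(theta)*sin(phi) = 1.0000 * 0.0000
r_y = 0.0000

0.0000


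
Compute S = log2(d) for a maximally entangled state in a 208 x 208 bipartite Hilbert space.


For a maximally entangled state in d x d:
S = log2(d) = log2(208)
= 7.7004

7.7004


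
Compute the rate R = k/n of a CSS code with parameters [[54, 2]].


Code rate R = k/n
= 2/54
= 0.0370

0.0370


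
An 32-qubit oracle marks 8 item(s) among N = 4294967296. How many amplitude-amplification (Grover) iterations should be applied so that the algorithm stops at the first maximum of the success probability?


After j Grover iterations the success probability is P(j) = sin^2((2j+1)*theta), where sin(theta) = sqrt(k/N).
N = 2^32 = 4294967296, k = 8
sin(theta) = sqrt(k/N) = 4.315837288e-05
theta = arcsin(sqrt(k/N)) = 4.315837289e-05 rad
P(j) reaches its first maximum when (2j+1)*theta is as close as possible to pi/2, i.e. j = round(pi/(4*theta) - 1/2).
pi/(4*theta) - 1/2 = 18197.5485
(For comparison, the common estimate pi/4 * sqrt(N/k) = 18198.0485; the exact maximiser is used here.)
Optimal iterations = 18198

18198
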